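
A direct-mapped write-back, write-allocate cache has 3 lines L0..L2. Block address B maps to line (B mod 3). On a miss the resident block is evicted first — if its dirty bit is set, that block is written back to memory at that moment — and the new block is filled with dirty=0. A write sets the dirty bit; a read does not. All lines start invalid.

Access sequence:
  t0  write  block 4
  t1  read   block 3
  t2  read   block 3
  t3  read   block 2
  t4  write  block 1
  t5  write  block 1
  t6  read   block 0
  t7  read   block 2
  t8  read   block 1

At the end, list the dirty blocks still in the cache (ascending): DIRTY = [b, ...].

DIRTY = [1]

  0 | W B4 → L1 miss [D]
  1 | R B3 → L0 miss [-]
  2 | R B3 → L0 hit [-]
  3 | R B2 → L2 miss [-]
  4 | W B1 → L1 miss wb→B4 [D]
  5 | W B1 → L1 hit [D]
  6 | R B0 → L0 miss [-]
  7 | R B2 → L2 hit [-]
  8 | R B1 → L1 hit [D]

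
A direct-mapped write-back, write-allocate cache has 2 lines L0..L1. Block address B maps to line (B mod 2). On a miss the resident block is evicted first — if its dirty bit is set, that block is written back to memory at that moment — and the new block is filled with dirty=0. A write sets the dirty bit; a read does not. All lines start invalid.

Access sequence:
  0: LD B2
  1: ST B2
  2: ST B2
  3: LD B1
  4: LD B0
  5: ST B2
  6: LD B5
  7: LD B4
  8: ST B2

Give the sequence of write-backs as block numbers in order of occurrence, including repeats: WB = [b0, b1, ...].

0: R B2 -> L0 miss  d=-]
1: W B2 -> L0 hit  d=D]
2: W B2 -> L0 hit  d=D]
3: R B1 -> L1 miss  d=-]
4: R B0 -> L0 miss wb->B2  d=-]
5: W B2 -> L0 miss  d=D]
6: R B5 -> L1 miss  d=-]
7: R B4 -> L0 miss wb->B2  d=-]
8: W B2 -> L0 miss  d=D]

WB = [2, 2]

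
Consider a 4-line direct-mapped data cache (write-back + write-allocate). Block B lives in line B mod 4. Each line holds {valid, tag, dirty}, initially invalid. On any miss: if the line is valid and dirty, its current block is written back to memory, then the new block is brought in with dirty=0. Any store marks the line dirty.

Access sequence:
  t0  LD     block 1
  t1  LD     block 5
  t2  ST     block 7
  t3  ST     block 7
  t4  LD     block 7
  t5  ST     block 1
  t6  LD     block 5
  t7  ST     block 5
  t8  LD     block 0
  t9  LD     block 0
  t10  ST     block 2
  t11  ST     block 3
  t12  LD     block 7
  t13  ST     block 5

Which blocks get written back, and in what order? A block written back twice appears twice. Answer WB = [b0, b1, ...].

0: R B1 → L1 miss [-]
1: R B5 → L1 miss [-]
2: W B7 → L3 miss [D]
3: W B7 → L3 hit [D]
4: R B7 → L3 hit [D]
5: W B1 → L1 miss [D]
6: R B5 → L1 miss wb→B1 [-]
7: W B5 → L1 hit [D]
8: R B0 → L0 miss [-]
9: R B0 → L0 hit [-]
10: W B2 → L2 miss [D]
11: W B3 → L3 miss wb→B7 [D]
12: R B7 → L3 miss wb→B3 [-]
13: W B5 → L1 hit [D]

WB = [1, 7, 3]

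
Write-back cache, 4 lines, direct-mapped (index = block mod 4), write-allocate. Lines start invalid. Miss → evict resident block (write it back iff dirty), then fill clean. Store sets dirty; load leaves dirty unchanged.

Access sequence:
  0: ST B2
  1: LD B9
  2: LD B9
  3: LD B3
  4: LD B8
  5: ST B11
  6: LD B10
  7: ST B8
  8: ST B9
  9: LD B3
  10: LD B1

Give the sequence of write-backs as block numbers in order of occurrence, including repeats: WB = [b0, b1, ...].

WB = [2, 11, 9]

  0 | W B2 → L2 miss [D]
  1 | R B9 → L1 miss [-]
  2 | R B9 → L1 hit [-]
  3 | R B3 → L3 miss [-]
  4 | R B8 → L0 miss [-]
  5 | W B11 → L3 miss [D]
  6 | R B10 → L2 miss wb→B2 [-]
  7 | W B8 → L0 hit [D]
  8 | W B9 → L1 hit [D]
  9 | R B3 → L3 miss wb→B11 [-]
  10 | R B1 → L1 miss wb→B9 [-]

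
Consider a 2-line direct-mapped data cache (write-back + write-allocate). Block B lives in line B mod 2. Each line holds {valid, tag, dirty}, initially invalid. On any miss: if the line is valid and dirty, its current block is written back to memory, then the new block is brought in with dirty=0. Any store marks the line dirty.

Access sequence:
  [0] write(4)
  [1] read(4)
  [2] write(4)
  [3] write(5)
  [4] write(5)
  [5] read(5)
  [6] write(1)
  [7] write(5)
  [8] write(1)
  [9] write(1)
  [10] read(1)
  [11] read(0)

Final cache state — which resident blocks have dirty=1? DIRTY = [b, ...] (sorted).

0: W B4 → L0 miss [D]
1: R B4 → L0 hit [D]
2: W B4 → L0 hit [D]
3: W B5 → L1 miss [D]
4: W B5 → L1 hit [D]
5: R B5 → L1 hit [D]
6: W B1 → L1 miss wb→B5 [D]
7: W B5 → L1 miss wb→B1 [D]
8: W B1 → L1 miss wb→B5 [D]
9: W B1 → L1 hit [D]
10: R B1 → L1 hit [D]
11: R B0 → L0 miss wb→B4 [-]

DIRTY = [1]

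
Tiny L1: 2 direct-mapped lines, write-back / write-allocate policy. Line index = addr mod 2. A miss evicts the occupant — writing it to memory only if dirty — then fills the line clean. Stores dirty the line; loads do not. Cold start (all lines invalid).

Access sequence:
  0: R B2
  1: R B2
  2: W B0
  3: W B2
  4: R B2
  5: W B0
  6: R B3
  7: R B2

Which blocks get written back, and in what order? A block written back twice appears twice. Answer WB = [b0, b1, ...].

WB = [0, 2, 0]

  0 | R B2 → L0 miss [-]
  1 | R B2 → L0 hit [-]
  2 | W B0 → L0 miss [D]
  3 | W B2 → L0 miss wb→B0 [D]
  4 | R B2 → L0 hit [D]
  5 | W B0 → L0 miss wb→B2 [D]
  6 | R B3 → L1 miss [-]
  7 | R B2 → L0 miss wb→B0 [-]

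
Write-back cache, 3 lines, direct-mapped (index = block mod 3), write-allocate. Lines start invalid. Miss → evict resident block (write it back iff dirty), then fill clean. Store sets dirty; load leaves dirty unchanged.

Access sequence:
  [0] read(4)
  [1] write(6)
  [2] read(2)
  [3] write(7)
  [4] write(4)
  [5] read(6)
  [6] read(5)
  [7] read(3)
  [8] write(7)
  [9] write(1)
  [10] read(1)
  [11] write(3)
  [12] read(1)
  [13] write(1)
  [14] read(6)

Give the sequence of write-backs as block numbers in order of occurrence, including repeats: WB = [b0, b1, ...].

WB = [7, 6, 4, 7, 3]

0: R B4 → L1 miss [-]
1: W B6 → L0 miss [D]
2: R B2 → L2 miss [-]
3: W B7 → L1 miss [D]
4: W B4 → L1 miss wb→B7 [D]
5: R B6 → L0 hit [D]
6: R B5 → L2 miss [-]
7: R B3 → L0 miss wb→B6 [-]
8: W B7 → L1 miss wb→B4 [D]
9: W B1 → L1 miss wb→B7 [D]
10: R B1 → L1 hit [D]
11: W B3 → L0 hit [D]
12: R B1 → L1 hit [D]
13: W B1 → L1 hit [D]
14: R B6 → L0 miss wb→B3 [-]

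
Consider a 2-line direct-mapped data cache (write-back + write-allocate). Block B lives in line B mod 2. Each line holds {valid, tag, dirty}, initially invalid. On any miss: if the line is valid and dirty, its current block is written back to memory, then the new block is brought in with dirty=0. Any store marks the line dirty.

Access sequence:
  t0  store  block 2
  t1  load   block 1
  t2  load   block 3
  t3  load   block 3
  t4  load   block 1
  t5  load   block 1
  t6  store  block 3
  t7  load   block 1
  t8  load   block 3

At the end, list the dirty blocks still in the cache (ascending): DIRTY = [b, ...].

0: W B2 → L0 miss [D]
1: R B1 → L1 miss [-]
2: R B3 → L1 miss [-]
3: R B3 → L1 hit [-]
4: R B1 → L1 miss [-]
5: R B1 → L1 hit [-]
6: W B3 → L1 miss [D]
7: R B1 → L1 miss wb→B3 [-]
8: R B3 → L1 miss [-]

DIRTY = [2]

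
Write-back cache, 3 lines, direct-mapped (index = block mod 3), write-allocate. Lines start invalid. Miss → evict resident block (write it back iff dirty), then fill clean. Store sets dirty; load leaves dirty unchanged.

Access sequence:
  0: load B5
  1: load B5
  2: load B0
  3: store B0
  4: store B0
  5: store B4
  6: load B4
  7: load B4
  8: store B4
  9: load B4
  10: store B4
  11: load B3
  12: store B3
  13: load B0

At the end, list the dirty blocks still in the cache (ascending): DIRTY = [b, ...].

  0 | R B5 → L2 miss [-]
  1 | R B5 → L2 hit [-]
  2 | R B0 → L0 miss [-]
  3 | W B0 → L0 hit [D]
  4 | W B0 → L0 hit [D]
  5 | W B4 → L1 miss [D]
  6 | R B4 → L1 hit [D]
  7 | R B4 → L1 hit [D]
  8 | W B4 → L1 hit [D]
  9 | R B4 → L1 hit [D]
  10 | W B4 → L1 hit [D]
  11 | R B3 → L0 miss wb→B0 [-]
  12 | W B3 → L0 hit [D]
  13 | R B0 → L0 miss wb→B3 [-]

DIRTY = [4]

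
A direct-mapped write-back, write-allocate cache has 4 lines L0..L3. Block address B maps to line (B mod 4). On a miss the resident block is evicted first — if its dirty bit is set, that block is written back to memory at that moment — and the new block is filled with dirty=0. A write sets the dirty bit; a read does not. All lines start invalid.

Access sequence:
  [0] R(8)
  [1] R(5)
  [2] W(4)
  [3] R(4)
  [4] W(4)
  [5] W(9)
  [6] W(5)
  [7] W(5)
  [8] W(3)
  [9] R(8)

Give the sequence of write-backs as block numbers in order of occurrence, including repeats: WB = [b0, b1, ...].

0: R B8 → L0 miss [-]
1: R B5 → L1 miss [-]
2: W B4 → L0 miss [D]
3: R B4 → L0 hit [D]
4: W B4 → L0 hit [D]
5: W B9 → L1 miss [D]
6: W B5 → L1 miss wb→B9 [D]
7: W B5 → L1 hit [D]
8: W B3 → L3 miss [D]
9: R B8 → L0 miss wb→B4 [-]

WB = [9, 4]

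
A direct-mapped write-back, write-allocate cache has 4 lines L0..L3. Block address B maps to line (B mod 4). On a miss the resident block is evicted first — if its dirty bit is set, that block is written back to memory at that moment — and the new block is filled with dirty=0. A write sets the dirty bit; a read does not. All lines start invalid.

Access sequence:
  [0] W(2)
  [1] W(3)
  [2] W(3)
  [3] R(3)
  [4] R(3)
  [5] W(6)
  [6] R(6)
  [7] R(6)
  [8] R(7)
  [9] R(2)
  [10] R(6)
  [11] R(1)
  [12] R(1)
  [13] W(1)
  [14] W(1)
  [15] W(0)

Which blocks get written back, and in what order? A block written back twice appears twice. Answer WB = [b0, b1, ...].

0: W B2 → L2 miss [D]
1: W B3 → L3 miss [D]
2: W B3 → L3 hit [D]
3: R B3 → L3 hit [D]
4: R B3 → L3 hit [D]
5: W B6 → L2 miss wb→B2 [D]
6: R B6 → L2 hit [D]
7: R B6 → L2 hit [D]
8: R B7 → L3 miss wb→B3 [-]
9: R B2 → L2 miss wb→B6 [-]
10: R B6 → L2 miss [-]
11: R B1 → L1 miss [-]
12: R B1 → L1 hit [-]
13: W B1 → L1 hit [D]
14: W B1 → L1 hit [D]
15: W B0 → L0 miss [D]

WB = [2, 3, 6]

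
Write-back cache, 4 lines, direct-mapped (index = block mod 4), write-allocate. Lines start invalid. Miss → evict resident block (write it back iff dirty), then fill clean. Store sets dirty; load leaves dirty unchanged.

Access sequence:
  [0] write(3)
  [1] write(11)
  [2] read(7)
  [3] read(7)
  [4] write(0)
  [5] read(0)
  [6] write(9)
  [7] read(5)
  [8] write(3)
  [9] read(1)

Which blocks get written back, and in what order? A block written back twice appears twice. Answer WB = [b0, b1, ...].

WB = [3, 11, 9]

0: W B3 -> L3 miss  d=D]
1: W B11 -> L3 miss wb->B3  d=D]
2: R B7 -> L3 miss wb->B11  d=-]
3: R B7 -> L3 hit  d=-]
4: W B0 -> L0 miss  d=D]
5: R B0 -> L0 hit  d=D]
6: W B9 -> L1 miss  d=D]
7: R B5 -> L1 miss wb->B9  d=-]
8: W B3 -> L3 miss  d=D]
9: R B1 -> L1 miss  d=-]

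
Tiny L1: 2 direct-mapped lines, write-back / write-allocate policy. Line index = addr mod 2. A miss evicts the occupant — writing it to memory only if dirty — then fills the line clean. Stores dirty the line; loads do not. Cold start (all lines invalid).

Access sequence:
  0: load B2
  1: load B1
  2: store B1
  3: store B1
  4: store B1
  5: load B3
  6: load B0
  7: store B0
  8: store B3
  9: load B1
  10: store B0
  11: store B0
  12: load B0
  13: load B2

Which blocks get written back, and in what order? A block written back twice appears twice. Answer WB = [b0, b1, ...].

WB = [1, 3, 0]

0: R B2 → L0 miss [-]
1: R B1 → L1 miss [-]
2: W B1 → L1 hit [D]
3: W B1 → L1 hit [D]
4: W B1 → L1 hit [D]
5: R B3 → L1 miss wb→B1 [-]
6: R B0 → L0 miss [-]
7: W B0 → L0 hit [D]
8: W B3 → L1 hit [D]
9: R B1 → L1 miss wb→B3 [-]
10: W B0 → L0 hit [D]
11: W B0 → L0 hit [D]
12: R B0 → L0 hit [D]
13: R B2 → L0 miss wb→B0 [-]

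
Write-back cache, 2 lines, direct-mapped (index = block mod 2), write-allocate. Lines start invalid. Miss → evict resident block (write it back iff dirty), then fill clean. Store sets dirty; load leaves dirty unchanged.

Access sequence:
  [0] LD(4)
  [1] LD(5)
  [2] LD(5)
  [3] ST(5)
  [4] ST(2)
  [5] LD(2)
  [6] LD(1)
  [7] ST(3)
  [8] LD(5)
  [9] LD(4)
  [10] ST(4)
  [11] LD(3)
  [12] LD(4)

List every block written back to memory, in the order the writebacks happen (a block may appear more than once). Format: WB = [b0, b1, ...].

WB = [5, 3, 2]

0: R B4 -> L0 miss  d=-]
1: R B5 -> L1 miss  d=-]
2: R B5 -> L1 hit  d=-]
3: W B5 -> L1 hit  d=D]
4: W B2 -> L0 miss  d=D]
5: R B2 -> L0 hit  d=D]
6: R B1 -> L1 miss wb->B5  d=-]
7: W B3 -> L1 miss  d=D]
8: R B5 -> L1 miss wb->B3  d=-]
9: R B4 -> L0 miss wb->B2  d=-]
10: W B4 -> L0 hit  d=D]
11: R B3 -> L1 miss  d=-]
12: R B4 -> L0 hit  d=D]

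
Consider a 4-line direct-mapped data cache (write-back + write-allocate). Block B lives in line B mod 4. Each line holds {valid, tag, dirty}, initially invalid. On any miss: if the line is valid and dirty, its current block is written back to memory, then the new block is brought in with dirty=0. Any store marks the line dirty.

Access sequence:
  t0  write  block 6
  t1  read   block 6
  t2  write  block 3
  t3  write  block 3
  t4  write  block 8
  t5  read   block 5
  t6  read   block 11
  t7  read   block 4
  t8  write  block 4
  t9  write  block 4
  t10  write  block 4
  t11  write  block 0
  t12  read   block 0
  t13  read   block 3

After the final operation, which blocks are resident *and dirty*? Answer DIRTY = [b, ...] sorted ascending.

0: W B6 -> L2 miss  d=D]
1: R B6 -> L2 hit  d=D]
2: W B3 -> L3 miss  d=D]
3: W B3 -> L3 hit  d=D]
4: W B8 -> L0 miss  d=D]
5: R B5 -> L1 miss  d=-]
6: R B11 -> L3 miss wb->B3  d=-]
7: R B4 -> L0 miss wb->B8  d=-]
8: W B4 -> L0 hit  d=D]
9: W B4 -> L0 hit  d=D]
10: W B4 -> L0 hit  d=D]
11: W B0 -> L0 miss wb->B4  d=D]
12: R B0 -> L0 hit  d=D]
13: R B3 -> L3 miss  d=-]

DIRTY = [0, 6]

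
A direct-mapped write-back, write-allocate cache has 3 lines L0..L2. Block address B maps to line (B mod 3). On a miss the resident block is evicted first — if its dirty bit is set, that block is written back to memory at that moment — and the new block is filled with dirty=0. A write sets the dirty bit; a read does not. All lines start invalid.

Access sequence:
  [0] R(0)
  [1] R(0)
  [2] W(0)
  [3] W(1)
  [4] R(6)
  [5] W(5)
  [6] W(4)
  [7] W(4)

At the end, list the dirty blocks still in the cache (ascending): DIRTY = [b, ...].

DIRTY = [4, 5]

0: R B0 -> L0 miss  d=-]
1: R B0 -> L0 hit  d=-]
2: W B0 -> L0 hit  d=D]
3: W B1 -> L1 miss  d=D]
4: R B6 -> L0 miss wb->B0  d=-]
5: W B5 -> L2 miss  d=D]
6: W B4 -> L1 miss wb->B1  d=D]
7: W B4 -> L1 hit  d=D]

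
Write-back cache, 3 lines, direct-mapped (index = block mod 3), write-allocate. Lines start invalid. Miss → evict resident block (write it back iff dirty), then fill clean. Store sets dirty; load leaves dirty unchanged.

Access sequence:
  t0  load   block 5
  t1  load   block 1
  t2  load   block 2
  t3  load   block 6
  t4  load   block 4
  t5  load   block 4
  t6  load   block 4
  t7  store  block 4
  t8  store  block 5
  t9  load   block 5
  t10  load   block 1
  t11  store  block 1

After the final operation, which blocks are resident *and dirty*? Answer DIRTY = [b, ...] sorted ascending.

  0 | R B5 → L2 miss [-]
  1 | R B1 → L1 miss [-]
  2 | R B2 → L2 miss [-]
  3 | R B6 → L0 miss [-]
  4 | R B4 → L1 miss [-]
  5 | R B4 → L1 hit [-]
  6 | R B4 → L1 hit [-]
  7 | W B4 → L1 hit [D]
  8 | W B5 → L2 miss [D]
  9 | R B5 → L2 hit [D]
  10 | R B1 → L1 miss wb→B4 [-]
  11 | W B1 → L1 hit [D]

DIRTY = [1, 5]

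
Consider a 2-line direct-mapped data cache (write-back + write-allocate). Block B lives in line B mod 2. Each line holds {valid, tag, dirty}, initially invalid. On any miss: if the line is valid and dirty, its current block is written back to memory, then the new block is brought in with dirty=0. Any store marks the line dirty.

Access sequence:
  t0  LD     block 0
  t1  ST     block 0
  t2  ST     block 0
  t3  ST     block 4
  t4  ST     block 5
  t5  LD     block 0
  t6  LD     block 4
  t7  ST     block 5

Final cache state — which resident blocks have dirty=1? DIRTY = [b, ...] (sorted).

DIRTY = [5]

  0 | R B0 → L0 miss [-]
  1 | W B0 → L0 hit [D]
  2 | W B0 → L0 hit [D]
  3 | W B4 → L0 miss wb→B0 [D]
  4 | W B5 → L1 miss [D]
  5 | R B0 → L0 miss wb→B4 [-]
  6 | R B4 → L0 miss [-]
  7 | W B5 → L1 hit [D]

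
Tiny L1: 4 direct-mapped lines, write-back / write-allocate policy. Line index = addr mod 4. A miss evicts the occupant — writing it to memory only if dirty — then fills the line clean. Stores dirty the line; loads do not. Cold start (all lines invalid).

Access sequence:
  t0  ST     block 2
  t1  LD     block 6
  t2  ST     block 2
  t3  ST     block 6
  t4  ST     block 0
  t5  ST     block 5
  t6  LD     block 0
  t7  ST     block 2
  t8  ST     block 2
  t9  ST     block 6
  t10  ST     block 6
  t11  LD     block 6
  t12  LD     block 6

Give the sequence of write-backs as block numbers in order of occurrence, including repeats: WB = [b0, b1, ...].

  0 | W B2 → L2 miss [D]
  1 | R B6 → L2 miss wb→B2 [-]
  2 | W B2 → L2 miss [D]
  3 | W B6 → L2 miss wb→B2 [D]
  4 | W B0 → L0 miss [D]
  5 | W B5 → L1 miss [D]
  6 | R B0 → L0 hit [D]
  7 | W B2 → L2 miss wb→B6 [D]
  8 | W B2 → L2 hit [D]
  9 | W B6 → L2 miss wb→B2 [D]
  10 | W B6 → L2 hit [D]
  11 | R B6 → L2 hit [D]
  12 | R B6 → L2 hit [D]

WB = [2, 2, 6, 2]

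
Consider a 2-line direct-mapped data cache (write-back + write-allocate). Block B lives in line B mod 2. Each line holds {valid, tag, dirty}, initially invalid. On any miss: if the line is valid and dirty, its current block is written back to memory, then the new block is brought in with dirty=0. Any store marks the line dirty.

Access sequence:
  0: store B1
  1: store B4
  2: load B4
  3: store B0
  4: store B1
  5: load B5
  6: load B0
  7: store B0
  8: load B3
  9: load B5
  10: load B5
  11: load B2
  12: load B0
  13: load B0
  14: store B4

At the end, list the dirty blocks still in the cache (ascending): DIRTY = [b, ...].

0: W B1 -> L1 miss  d=D]
1: W B4 -> L0 miss  d=D]
2: R B4 -> L0 hit  d=D]
3: W B0 -> L0 miss wb->B4  d=D]
4: W B1 -> L1 hit  d=D]
5: R B5 -> L1 miss wb->B1  d=-]
6: R B0 -> L0 hit  d=D]
7: W B0 -> L0 hit  d=D]
8: R B3 -> L1 miss  d=-]
9: R B5 -> L1 miss  d=-]
10: R B5 -> L1 hit  d=-]
11: R B2 -> L0 miss wb->B0  d=-]
12: R B0 -> L0 miss  d=-]
13: R B0 -> L0 hit  d=-]
14: W B4 -> L0 miss  d=D]

DIRTY = [4]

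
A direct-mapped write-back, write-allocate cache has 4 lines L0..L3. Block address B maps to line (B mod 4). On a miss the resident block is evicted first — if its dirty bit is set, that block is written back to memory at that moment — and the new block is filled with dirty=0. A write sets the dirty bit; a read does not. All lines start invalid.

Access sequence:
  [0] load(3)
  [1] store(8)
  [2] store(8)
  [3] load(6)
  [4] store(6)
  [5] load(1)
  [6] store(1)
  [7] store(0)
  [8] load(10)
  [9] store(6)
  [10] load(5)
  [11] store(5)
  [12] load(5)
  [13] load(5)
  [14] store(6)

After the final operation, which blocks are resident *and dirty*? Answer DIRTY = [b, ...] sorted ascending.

DIRTY = [0, 5, 6]

  0 | R B3 → L3 miss [-]
  1 | W B8 → L0 miss [D]
  2 | W B8 → L0 hit [D]
  3 | R B6 → L2 miss [-]
  4 | W B6 → L2 hit [D]
  5 | R B1 → L1 miss [-]
  6 | W B1 → L1 hit [D]
  7 | W B0 → L0 miss wb→B8 [D]
  8 | R B10 → L2 miss wb→B6 [-]
  9 | W B6 → L2 miss [D]
  10 | R B5 → L1 miss wb→B1 [-]
  11 | W B5 → L1 hit [D]
  12 | R B5 → L1 hit [D]
  13 | R B5 → L1 hit [D]
  14 | W B6 → L2 hit [D]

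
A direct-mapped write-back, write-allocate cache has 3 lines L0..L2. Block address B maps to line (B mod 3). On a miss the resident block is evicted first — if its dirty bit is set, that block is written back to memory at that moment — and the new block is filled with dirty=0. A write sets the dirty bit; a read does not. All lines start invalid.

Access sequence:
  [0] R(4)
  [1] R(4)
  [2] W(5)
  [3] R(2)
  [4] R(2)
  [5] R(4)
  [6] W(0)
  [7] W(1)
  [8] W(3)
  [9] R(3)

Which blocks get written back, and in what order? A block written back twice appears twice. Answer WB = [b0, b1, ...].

WB = [5, 0]

0: R B4 -> L1 miss  d=-]
1: R B4 -> L1 hit  d=-]
2: W B5 -> L2 miss  d=D]
3: R B2 -> L2 miss wb->B5  d=-]
4: R B2 -> L2 hit  d=-]
5: R B4 -> L1 hit  d=-]
6: W B0 -> L0 miss  d=D]
7: W B1 -> L1 miss  d=D]
8: W B3 -> L0 miss wb->B0  d=D]
9: R B3 -> L0 hit  d=D]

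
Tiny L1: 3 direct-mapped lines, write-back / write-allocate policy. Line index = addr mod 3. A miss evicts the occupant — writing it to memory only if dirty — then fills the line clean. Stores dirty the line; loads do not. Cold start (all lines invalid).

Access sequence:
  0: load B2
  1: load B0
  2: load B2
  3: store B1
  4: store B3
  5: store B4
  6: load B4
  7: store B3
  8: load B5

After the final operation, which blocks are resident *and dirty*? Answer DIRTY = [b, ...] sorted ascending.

DIRTY = [3, 4]

0: R B2 -> L2 miss  d=-]
1: R B0 -> L0 miss  d=-]
2: R B2 -> L2 hit  d=-]
3: W B1 -> L1 miss  d=D]
4: W B3 -> L0 miss  d=D]
5: W B4 -> L1 miss wb->B1  d=D]
6: R B4 -> L1 hit  d=D]
7: W B3 -> L0 hit  d=D]
8: R B5 -> L2 miss  d=-]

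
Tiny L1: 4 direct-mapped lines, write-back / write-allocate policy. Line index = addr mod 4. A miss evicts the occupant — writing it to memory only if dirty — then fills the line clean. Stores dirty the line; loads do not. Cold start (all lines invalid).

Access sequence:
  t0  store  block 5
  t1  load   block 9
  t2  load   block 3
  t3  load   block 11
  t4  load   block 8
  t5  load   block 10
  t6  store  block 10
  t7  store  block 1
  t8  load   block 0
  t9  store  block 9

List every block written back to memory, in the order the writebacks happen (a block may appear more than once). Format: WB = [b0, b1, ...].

WB = [5, 1]

0: W B5 → L1 miss [D]
1: R B9 → L1 miss wb→B5 [-]
2: R B3 → L3 miss [-]
3: R B11 → L3 miss [-]
4: R B8 → L0 miss [-]
5: R B10 → L2 miss [-]
6: W B10 → L2 hit [D]
7: W B1 → L1 miss [D]
8: R B0 → L0 miss [-]
9: W B9 → L1 miss wb→B1 [D]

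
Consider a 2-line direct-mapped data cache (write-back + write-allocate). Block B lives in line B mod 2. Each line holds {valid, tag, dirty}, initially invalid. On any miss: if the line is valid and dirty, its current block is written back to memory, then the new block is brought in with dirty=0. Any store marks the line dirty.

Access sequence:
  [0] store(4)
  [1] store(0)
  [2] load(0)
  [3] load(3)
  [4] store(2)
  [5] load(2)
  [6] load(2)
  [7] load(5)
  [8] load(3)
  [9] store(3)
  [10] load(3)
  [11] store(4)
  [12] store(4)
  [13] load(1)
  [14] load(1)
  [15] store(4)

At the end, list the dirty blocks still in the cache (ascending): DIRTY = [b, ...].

DIRTY = [4]

0: W B4 → L0 miss [D]
1: W B0 → L0 miss wb→B4 [D]
2: R B0 → L0 hit [D]
3: R B3 → L1 miss [-]
4: W B2 → L0 miss wb→B0 [D]
5: R B2 → L0 hit [D]
6: R B2 → L0 hit [D]
7: R B5 → L1 miss [-]
8: R B3 → L1 miss [-]
9: W B3 → L1 hit [D]
10: R B3 → L1 hit [D]
11: W B4 → L0 miss wb→B2 [D]
12: W B4 → L0 hit [D]
13: R B1 → L1 miss wb→B3 [-]
14: R B1 → L1 hit [-]
15: W B4 → L0 hit [D]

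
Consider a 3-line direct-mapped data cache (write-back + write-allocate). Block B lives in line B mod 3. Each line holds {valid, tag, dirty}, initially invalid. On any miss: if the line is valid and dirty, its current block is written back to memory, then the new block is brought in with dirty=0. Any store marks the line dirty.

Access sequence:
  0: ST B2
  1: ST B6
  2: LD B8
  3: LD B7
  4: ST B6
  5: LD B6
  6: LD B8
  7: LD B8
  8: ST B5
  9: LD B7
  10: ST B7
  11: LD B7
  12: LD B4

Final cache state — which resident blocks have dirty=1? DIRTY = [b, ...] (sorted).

DIRTY = [5, 6]

  0 | W B2 → L2 miss [D]
  1 | W B6 → L0 miss [D]
  2 | R B8 → L2 miss wb→B2 [-]
  3 | R B7 → L1 miss [-]
  4 | W B6 → L0 hit [D]
  5 | R B6 → L0 hit [D]
  6 | R B8 → L2 hit [-]
  7 | R B8 → L2 hit [-]
  8 | W B5 → L2 miss [D]
  9 | R B7 → L1 hit [-]
  10 | W B7 → L1 hit [D]
  11 | R B7 → L1 hit [D]
  12 | R B4 → L1 miss wb→B7 [-]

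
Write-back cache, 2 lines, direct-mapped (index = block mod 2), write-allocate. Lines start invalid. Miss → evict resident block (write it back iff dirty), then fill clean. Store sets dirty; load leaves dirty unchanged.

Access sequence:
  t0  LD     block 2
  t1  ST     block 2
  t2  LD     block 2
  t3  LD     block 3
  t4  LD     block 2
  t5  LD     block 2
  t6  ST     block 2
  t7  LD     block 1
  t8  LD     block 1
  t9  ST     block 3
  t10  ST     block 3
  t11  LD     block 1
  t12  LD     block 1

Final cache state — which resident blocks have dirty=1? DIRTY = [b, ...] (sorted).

DIRTY = [2]

0: R B2 → L0 miss [-]
1: W B2 → L0 hit [D]
2: R B2 → L0 hit [D]
3: R B3 → L1 miss [-]
4: R B2 → L0 hit [D]
5: R B2 → L0 hit [D]
6: W B2 → L0 hit [D]
7: R B1 → L1 miss [-]
8: R B1 → L1 hit [-]
9: W B3 → L1 miss [D]
10: W B3 → L1 hit [D]
11: R B1 → L1 miss wb→B3 [-]
12: R B1 → L1 hit [-]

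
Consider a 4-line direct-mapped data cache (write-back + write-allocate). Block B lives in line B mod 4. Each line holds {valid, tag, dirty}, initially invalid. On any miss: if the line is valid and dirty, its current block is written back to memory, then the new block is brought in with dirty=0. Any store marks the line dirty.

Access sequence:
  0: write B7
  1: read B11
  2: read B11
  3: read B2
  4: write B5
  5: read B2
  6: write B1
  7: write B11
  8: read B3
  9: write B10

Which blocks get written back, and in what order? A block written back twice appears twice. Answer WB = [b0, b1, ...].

WB = [7, 5, 11]

0: W B7 → L3 miss [D]
1: R B11 → L3 miss wb→B7 [-]
2: R B11 → L3 hit [-]
3: R B2 → L2 miss [-]
4: W B5 → L1 miss [D]
5: R B2 → L2 hit [-]
6: W B1 → L1 miss wb→B5 [D]
7: W B11 → L3 hit [D]
8: R B3 → L3 miss wb→B11 [-]
9: W B10 → L2 miss [D]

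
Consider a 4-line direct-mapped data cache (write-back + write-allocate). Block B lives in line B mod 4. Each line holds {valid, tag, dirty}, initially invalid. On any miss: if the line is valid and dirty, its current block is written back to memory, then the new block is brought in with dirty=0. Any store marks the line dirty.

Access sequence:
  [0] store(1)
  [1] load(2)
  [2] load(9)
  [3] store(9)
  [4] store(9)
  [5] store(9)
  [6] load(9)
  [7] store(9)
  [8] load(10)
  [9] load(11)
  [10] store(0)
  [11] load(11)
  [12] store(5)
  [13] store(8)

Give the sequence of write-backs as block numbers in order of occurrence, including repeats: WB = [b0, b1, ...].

  0 | W B1 → L1 miss [D]
  1 | R B2 → L2 miss [-]
  2 | R B9 → L1 miss wb→B1 [-]
  3 | W B9 → L1 hit [D]
  4 | W B9 → L1 hit [D]
  5 | W B9 → L1 hit [D]
  6 | R B9 → L1 hit [D]
  7 | W B9 → L1 hit [D]
  8 | R B10 → L2 miss [-]
  9 | R B11 → L3 miss [-]
  10 | W B0 → L0 miss [D]
  11 | R B11 → L3 hit [-]
  12 | W B5 → L1 miss wb→B9 [D]
  13 | W B8 → L0 miss wb→B0 [D]

WB = [1, 9, 0]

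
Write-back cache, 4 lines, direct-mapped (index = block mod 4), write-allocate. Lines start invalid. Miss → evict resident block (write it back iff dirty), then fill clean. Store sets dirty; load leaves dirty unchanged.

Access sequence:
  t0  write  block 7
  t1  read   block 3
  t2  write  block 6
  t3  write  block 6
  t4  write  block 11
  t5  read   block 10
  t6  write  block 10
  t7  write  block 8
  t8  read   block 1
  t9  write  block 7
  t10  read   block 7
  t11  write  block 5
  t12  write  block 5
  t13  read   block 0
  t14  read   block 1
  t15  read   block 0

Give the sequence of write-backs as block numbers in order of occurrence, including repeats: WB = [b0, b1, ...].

0: W B7 -> L3 miss  d=D]
1: R B3 -> L3 miss wb->B7  d=-]
2: W B6 -> L2 miss  d=D]
3: W B6 -> L2 hit  d=D]
4: W B11 -> L3 miss  d=D]
5: R B10 -> L2 miss wb->B6  d=-]
6: W B10 -> L2 hit  d=D]
7: W B8 -> L0 miss  d=D]
8: R B1 -> L1 miss  d=-]
9: W B7 -> L3 miss wb->B11  d=D]
10: R B7 -> L3 hit  d=D]
11: W B5 -> L1 miss  d=D]
12: W B5 -> L1 hit  d=D]
13: R B0 -> L0 miss wb->B8  d=-]
14: R B1 -> L1 miss wb->B5  d=-]
15: R B0 -> L0 hit  d=-]

WB = [7, 6, 11, 8, 5]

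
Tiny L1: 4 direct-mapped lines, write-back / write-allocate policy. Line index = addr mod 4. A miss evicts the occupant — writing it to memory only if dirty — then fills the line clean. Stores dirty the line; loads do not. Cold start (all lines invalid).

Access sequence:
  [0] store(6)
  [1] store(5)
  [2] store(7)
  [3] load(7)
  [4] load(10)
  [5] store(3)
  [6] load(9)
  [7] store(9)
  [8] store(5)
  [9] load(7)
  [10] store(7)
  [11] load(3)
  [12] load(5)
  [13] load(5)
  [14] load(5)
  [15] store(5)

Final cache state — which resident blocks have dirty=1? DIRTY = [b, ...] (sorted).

0: W B6 → L2 miss [D]
1: W B5 → L1 miss [D]
2: W B7 → L3 miss [D]
3: R B7 → L3 hit [D]
4: R B10 → L2 miss wb→B6 [-]
5: W B3 → L3 miss wb→B7 [D]
6: R B9 → L1 miss wb→B5 [-]
7: W B9 → L1 hit [D]
8: W B5 → L1 miss wb→B9 [D]
9: R B7 → L3 miss wb→B3 [-]
10: W B7 → L3 hit [D]
11: R B3 → L3 miss wb→B7 [-]
12: R B5 → L1 hit [D]
13: R B5 → L1 hit [D]
14: R B5 → L1 hit [D]
15: W B5 → L1 hit [D]

DIRTY = [5]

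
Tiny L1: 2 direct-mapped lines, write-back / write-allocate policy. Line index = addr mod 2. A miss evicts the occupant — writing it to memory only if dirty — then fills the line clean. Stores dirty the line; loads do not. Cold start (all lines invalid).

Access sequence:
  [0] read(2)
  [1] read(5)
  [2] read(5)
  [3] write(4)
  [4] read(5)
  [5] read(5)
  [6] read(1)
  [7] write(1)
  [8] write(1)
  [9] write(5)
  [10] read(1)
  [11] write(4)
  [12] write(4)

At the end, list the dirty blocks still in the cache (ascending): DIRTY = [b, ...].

DIRTY = [4]

0: R B2 → L0 miss [-]
1: R B5 → L1 miss [-]
2: R B5 → L1 hit [-]
3: W B4 → L0 miss [D]
4: R B5 → L1 hit [-]
5: R B5 → L1 hit [-]
6: R B1 → L1 miss [-]
7: W B1 → L1 hit [D]
8: W B1 → L1 hit [D]
9: W B5 → L1 miss wb→B1 [D]
10: R B1 → L1 miss wb→B5 [-]
11: W B4 → L0 hit [D]
12: W B4 → L0 hit [D]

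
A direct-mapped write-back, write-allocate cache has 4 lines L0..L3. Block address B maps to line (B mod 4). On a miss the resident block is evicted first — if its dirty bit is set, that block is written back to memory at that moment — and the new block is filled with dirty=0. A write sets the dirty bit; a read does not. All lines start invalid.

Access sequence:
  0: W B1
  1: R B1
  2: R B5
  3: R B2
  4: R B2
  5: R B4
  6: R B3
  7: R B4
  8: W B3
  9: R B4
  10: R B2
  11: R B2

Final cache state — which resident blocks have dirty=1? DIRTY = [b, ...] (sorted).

0: W B1 -> L1 miss  d=D]
1: R B1 -> L1 hit  d=D]
2: R B5 -> L1 miss wb->B1  d=-]
3: R B2 -> L2 miss  d=-]
4: R B2 -> L2 hit  d=-]
5: R B4 -> L0 miss  d=-]
6: R B3 -> L3 miss  d=-]
7: R B4 -> L0 hit  d=-]
8: W B3 -> L3 hit  d=D]
9: R B4 -> L0 hit  d=-]
10: R B2 -> L2 hit  d=-]
11: R B2 -> L2 hit  d=-]

DIRTY = [3]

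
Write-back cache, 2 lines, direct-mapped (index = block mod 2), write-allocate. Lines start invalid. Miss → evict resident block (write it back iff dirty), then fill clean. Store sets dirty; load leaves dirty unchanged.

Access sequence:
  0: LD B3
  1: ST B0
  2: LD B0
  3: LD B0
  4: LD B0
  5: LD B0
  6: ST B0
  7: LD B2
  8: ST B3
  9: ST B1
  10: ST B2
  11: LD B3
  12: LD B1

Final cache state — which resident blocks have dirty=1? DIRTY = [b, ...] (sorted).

0: R B3 → L1 miss [-]
1: W B0 → L0 miss [D]
2: R B0 → L0 hit [D]
3: R B0 → L0 hit [D]
4: R B0 → L0 hit [D]
5: R B0 → L0 hit [D]
6: W B0 → L0 hit [D]
7: R B2 → L0 miss wb→B0 [-]
8: W B3 → L1 hit [D]
9: W B1 → L1 miss wb→B3 [D]
10: W B2 → L0 hit [D]
11: R B3 → L1 miss wb→B1 [-]
12: R B1 → L1 miss [-]

DIRTY = [2]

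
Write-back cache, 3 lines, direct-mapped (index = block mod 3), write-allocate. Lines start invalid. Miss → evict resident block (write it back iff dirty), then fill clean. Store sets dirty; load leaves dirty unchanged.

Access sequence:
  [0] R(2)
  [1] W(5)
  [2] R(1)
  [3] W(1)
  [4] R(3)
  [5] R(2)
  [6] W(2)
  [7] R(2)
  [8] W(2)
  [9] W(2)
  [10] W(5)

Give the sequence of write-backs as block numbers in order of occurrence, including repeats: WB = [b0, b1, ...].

WB = [5, 2]

0: R B2 -> L2 miss  d=-]
1: W B5 -> L2 miss  d=D]
2: R B1 -> L1 miss  d=-]
3: W B1 -> L1 hit  d=D]
4: R B3 -> L0 miss  d=-]
5: R B2 -> L2 miss wb->B5  d=-]
6: W B2 -> L2 hit  d=D]
7: R B2 -> L2 hit  d=D]
8: W B2 -> L2 hit  d=D]
9: W B2 -> L2 hit  d=D]
10: W B5 -> L2 miss wb->B2  d=D]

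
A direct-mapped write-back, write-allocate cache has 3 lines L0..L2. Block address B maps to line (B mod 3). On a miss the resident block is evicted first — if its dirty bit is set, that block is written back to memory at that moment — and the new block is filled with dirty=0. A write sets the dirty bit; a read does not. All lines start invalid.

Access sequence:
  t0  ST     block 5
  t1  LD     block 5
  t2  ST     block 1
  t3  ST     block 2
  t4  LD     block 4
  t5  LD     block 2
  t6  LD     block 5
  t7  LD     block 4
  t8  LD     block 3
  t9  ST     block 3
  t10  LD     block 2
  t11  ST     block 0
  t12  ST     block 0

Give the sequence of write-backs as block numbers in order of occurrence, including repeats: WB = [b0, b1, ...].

WB = [5, 1, 2, 3]

0: W B5 -> L2 miss  d=D]
1: R B5 -> L2 hit  d=D]
2: W B1 -> L1 miss  d=D]
3: W B2 -> L2 miss wb->B5  d=D]
4: R B4 -> L1 miss wb->B1  d=-]
5: R B2 -> L2 hit  d=D]
6: R B5 -> L2 miss wb->B2  d=-]
7: R B4 -> L1 hit  d=-]
8: R B3 -> L0 miss  d=-]
9: W B3 -> L0 hit  d=D]
10: R B2 -> L2 miss  d=-]
11: W B0 -> L0 miss wb->B3  d=D]
12: W B0 -> L0 hit  d=D]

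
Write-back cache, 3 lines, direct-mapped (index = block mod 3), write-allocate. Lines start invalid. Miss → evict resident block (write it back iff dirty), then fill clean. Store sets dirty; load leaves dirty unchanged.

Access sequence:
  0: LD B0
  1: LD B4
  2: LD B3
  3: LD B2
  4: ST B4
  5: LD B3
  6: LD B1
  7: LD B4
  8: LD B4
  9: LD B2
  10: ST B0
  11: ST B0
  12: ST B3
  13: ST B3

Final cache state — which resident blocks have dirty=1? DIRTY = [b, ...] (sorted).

DIRTY = [3]

0: R B0 → L0 miss [-]
1: R B4 → L1 miss [-]
2: R B3 → L0 miss [-]
3: R B2 → L2 miss [-]
4: W B4 → L1 hit [D]
5: R B3 → L0 hit [-]
6: R B1 → L1 miss wb→B4 [-]
7: R B4 → L1 miss [-]
8: R B4 → L1 hit [-]
9: R B2 → L2 hit [-]
10: W B0 → L0 miss [D]
11: W B0 → L0 hit [D]
12: W B3 → L0 miss wb→B0 [D]
13: W B3 → L0 hit [D]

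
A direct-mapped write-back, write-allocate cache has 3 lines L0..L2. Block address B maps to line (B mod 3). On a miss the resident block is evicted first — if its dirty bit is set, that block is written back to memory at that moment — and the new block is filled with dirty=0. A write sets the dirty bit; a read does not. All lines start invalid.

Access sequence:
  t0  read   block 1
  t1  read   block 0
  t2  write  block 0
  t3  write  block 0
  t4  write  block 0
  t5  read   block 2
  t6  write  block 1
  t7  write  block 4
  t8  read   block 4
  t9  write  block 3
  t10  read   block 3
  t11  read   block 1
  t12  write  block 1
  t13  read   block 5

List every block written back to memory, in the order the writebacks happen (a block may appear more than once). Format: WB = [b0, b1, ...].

0: R B1 -> L1 miss  d=-]
1: R B0 -> L0 miss  d=-]
2: W B0 -> L0 hit  d=D]
3: W B0 -> L0 hit  d=D]
4: W B0 -> L0 hit  d=D]
5: R B2 -> L2 miss  d=-]
6: W B1 -> L1 hit  d=D]
7: W B4 -> L1 miss wb->B1  d=D]
8: R B4 -> L1 hit  d=D]
9: W B3 -> L0 miss wb->B0  d=D]
10: R B3 -> L0 hit  d=D]
11: R B1 -> L1 miss wb->B4  d=-]
12: W B1 -> L1 hit  d=D]
13: R B5 -> L2 miss  d=-]

WB = [1, 0, 4]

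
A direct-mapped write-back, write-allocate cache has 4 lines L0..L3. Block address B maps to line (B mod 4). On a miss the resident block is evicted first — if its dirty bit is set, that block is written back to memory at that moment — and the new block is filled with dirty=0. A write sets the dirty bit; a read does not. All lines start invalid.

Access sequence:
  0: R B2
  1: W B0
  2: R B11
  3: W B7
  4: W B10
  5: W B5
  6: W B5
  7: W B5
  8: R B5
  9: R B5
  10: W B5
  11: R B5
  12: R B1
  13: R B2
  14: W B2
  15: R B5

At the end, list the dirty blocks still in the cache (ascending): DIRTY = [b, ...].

  0 | R B2 → L2 miss [-]
  1 | W B0 → L0 miss [D]
  2 | R B11 → L3 miss [-]
  3 | W B7 → L3 miss [D]
  4 | W B10 → L2 miss [D]
  5 | W B5 → L1 miss [D]
  6 | W B5 → L1 hit [D]
  7 | W B5 → L1 hit [D]
  8 | R B5 → L1 hit [D]
  9 | R B5 → L1 hit [D]
  10 | W B5 → L1 hit [D]
  11 | R B5 → L1 hit [D]
  12 | R B1 → L1 miss wb→B5 [-]
  13 | R B2 → L2 miss wb→B10 [-]
  14 | W B2 → L2 hit [D]
  15 | R B5 → L1 miss [-]

DIRTY = [0, 2, 7]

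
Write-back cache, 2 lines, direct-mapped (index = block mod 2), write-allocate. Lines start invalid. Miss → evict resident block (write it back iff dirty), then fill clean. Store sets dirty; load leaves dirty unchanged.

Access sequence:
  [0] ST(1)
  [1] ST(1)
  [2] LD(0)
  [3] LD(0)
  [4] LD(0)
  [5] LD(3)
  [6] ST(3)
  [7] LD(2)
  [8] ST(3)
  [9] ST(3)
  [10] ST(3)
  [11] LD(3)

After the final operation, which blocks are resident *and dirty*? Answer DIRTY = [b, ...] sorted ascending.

DIRTY = [3]

0: W B1 → L1 miss [D]
1: W B1 → L1 hit [D]
2: R B0 → L0 miss [-]
3: R B0 → L0 hit [-]
4: R B0 → L0 hit [-]
5: R B3 → L1 miss wb→B1 [-]
6: W B3 → L1 hit [D]
7: R B2 → L0 miss [-]
8: W B3 → L1 hit [D]
9: W B3 → L1 hit [D]
10: W B3 → L1 hit [D]
11: R B3 → L1 hit [D]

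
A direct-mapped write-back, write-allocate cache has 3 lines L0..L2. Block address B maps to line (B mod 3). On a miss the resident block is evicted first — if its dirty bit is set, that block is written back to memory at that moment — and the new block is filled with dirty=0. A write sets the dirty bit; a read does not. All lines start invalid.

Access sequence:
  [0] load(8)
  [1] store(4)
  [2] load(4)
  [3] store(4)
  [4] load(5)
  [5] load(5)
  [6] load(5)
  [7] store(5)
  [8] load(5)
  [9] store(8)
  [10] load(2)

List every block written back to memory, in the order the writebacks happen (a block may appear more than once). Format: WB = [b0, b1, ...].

WB = [5, 8]

0: R B8 → L2 miss [-]
1: W B4 → L1 miss [D]
2: R B4 → L1 hit [D]
3: W B4 → L1 hit [D]
4: R B5 → L2 miss [-]
5: R B5 → L2 hit [-]
6: R B5 → L2 hit [-]
7: W B5 → L2 hit [D]
8: R B5 → L2 hit [D]
9: W B8 → L2 miss wb→B5 [D]
10: R B2 → L2 miss wb→B8 [-]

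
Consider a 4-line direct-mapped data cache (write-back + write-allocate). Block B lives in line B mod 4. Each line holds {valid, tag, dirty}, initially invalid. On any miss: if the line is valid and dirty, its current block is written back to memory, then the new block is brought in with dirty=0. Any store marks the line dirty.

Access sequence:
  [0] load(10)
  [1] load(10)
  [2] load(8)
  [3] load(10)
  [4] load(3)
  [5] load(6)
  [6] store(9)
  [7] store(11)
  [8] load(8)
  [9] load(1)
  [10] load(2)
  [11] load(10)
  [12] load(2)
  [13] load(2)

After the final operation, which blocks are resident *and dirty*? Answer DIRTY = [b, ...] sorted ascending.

DIRTY = [11]

0: R B10 -> L2 miss  d=-]
1: R B10 -> L2 hit  d=-]
2: R B8 -> L0 miss  d=-]
3: R B10 -> L2 hit  d=-]
4: R B3 -> L3 miss  d=-]
5: R B6 -> L2 miss  d=-]
6: W B9 -> L1 miss  d=D]
7: W B11 -> L3 miss  d=D]
8: R B8 -> L0 hit  d=-]
9: R B1 -> L1 miss wb->B9  d=-]
10: R B2 -> L2 miss  d=-]
11: R B10 -> L2 miss  d=-]
12: R B2 -> L2 miss  d=-]
13: R B2 -> L2 hit  d=-]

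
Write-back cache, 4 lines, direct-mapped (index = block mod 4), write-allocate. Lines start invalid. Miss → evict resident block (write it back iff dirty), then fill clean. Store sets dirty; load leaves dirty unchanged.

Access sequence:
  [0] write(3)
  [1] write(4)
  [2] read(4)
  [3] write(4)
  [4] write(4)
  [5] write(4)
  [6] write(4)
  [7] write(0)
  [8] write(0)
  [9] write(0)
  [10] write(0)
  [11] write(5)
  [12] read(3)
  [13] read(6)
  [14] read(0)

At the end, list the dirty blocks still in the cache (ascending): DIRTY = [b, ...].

  0 | W B3 → L3 miss [D]
  1 | W B4 → L0 miss [D]
  2 | R B4 → L0 hit [D]
  3 | W B4 → L0 hit [D]
  4 | W B4 → L0 hit [D]
  5 | W B4 → L0 hit [D]
  6 | W B4 → L0 hit [D]
  7 | W B0 → L0 miss wb→B4 [D]
  8 | W B0 → L0 hit [D]
  9 | W B0 → L0 hit [D]
  10 | W B0 → L0 hit [D]
  11 | W B5 → L1 miss [D]
  12 | R B3 → L3 hit [D]
  13 | R B6 → L2 miss [-]
  14 | R B0 → L0 hit [D]

DIRTY = [0, 3, 5]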